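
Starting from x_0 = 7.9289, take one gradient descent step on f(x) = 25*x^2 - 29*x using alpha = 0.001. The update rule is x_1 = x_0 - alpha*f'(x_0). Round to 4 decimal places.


We compute the gradient at x_0 and apply the update.
f'(x) = 50*x - 29
f'(7.9289) = 50*7.9289 - 29 = 367.445
x_1 = 7.9289 - 0.001*367.445 = 7.5615


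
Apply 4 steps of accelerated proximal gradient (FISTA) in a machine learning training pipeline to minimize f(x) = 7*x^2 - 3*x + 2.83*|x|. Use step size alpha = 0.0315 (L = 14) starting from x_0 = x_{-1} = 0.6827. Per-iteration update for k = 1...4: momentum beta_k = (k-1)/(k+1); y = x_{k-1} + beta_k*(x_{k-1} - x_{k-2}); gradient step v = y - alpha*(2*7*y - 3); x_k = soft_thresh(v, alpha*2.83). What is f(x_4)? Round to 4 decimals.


FISTA on f(x) = 7*x^2 - 3*x + 2.83*|x|
L = 14, alpha = 0.0315
Iteration 1: beta = 0.0, y = 0.6827 + 0.0*(0.6827 - 0.6827) = 0.6827
  grad(y) = 6.5578, v = y - alpha*grad = 0.4761
  prox(v) = soft_thresh(0.4761, 0.0891) = 0.387
Iteration 2: beta = 0.3333, y = 0.387 + 0.3333*(0.387 - 0.6827) = 0.2884
  grad(y) = 1.0378, v = y - alpha*grad = 0.2557
  prox(v) = soft_thresh(0.2557, 0.0891) = 0.1666
Iteration 3: beta = 0.5, y = 0.1666 + 0.5*(0.1666 - 0.387) = 0.0564
  grad(y) = -2.2108, v = y - alpha*grad = 0.126
  prox(v) = soft_thresh(0.126, 0.0891) = 0.0369
Iteration 4: beta = 0.6, y = 0.0369 + 0.6*(0.0369 - 0.1666) = -0.041
  grad(y) = -3.5734, v = y - alpha*grad = 0.0716
  prox(v) = soft_thresh(0.0716, 0.0891) = 0.0
f(x_4) = 7*0.0^2 - 3*0.0 + 2.83*|0.0| = 0.0


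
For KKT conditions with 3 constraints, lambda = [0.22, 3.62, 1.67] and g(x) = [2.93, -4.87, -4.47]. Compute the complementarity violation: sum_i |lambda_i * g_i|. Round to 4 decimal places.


KKT complementary slackness check:
lambda_1 * g_1 = 0.22 * 2.93 = 0.6446
lambda_2 * g_2 = 3.62 * -4.87 = -17.6294
lambda_3 * g_3 = 1.67 * -4.47 = -7.4649
Total violation = 0.6446 + 17.6294 + 7.4649 = 25.7389


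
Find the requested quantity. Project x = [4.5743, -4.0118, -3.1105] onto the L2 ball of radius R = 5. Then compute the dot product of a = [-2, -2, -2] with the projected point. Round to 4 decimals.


Step 1: Compute ||x|| (intermediates to 6 decimals).
||x|| = sqrt(4.5743^2 + (-4.0118)^2 + (-3.1105)^2) = 6.833299
Step 2: Project.
Since ||x|| > R, scale = R/||x|| = 5/6.833299 = 0.731711, proj(x) = scale * x
proj(x) = [3.347066, -2.935478, -2.275987]
Step 3: Dot product.
a^T * proj(x) = -2*3.347066 - 2*(-2.935478) - 2*(-2.275987) = 3.7288


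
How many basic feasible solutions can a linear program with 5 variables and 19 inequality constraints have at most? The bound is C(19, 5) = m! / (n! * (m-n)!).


Each vertex corresponds to some choice of n active constraints out of m, so the number of vertices is at most C(m, n) = m! / (n!(m-n)!).
m = 19, n = 5
Numerator: 19 * 18 * 17 * 16 * 15
Denominator: 5! = 120
C(19, 5) = 11628


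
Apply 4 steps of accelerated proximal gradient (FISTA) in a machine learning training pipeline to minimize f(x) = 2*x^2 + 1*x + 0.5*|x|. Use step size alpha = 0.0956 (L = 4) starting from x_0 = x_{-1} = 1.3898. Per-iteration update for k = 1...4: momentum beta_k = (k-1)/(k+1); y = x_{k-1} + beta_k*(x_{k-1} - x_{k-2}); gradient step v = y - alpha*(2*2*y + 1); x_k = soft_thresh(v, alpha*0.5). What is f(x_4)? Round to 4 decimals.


FISTA on f(x) = 2*x^2 + 1*x + 0.5*|x|
L = 4, alpha = 0.0956
Iteration 1: beta = 0.0, y = 1.3898 + 0.0*(1.3898 - 1.3898) = 1.3898
  grad(y) = 6.5592, v = y - alpha*grad = 0.7627
  prox(v) = soft_thresh(0.7627, 0.0478) = 0.7149
Iteration 2: beta = 0.3333, y = 0.7149 + 0.3333*(0.7149 - 1.3898) = 0.49
  grad(y) = 2.9599, v = y - alpha*grad = 0.207
  prox(v) = soft_thresh(0.207, 0.0478) = 0.1592
Iteration 3: beta = 0.5, y = 0.1592 + 0.5*(0.1592 - 0.7149) = -0.1186
  grad(y) = 0.5254, v = y - alpha*grad = -0.1689
  prox(v) = soft_thresh(-0.1689, 0.0478) = -0.1211
Iteration 4: beta = 0.6, y = -0.1211 + 0.6*(-0.1211 - 0.1592) = -0.2893
  grad(y) = -0.157, v = y - alpha*grad = -0.2742
  prox(v) = soft_thresh(-0.2742, 0.0478) = -0.2264
f(x_4) = 2*(-0.2264)^2 + 1*(-0.2264) + 0.5*|-0.2264| = -0.0107


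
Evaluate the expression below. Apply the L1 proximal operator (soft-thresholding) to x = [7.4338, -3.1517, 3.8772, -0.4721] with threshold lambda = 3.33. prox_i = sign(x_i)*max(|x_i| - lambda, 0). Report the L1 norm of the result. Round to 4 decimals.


Soft-thresholding with lambda = 3.33:
prox(7.4338) = sign(7.4338)*max(|7.4338| - 3.33, 0) = 4.1038
prox(-3.1517) = sign(-3.1517)*max(|-3.1517| - 3.33, 0) = 0.0
prox(3.8772) = sign(3.8772)*max(|3.8772| - 3.33, 0) = 0.5472
prox(-0.4721) = sign(-0.4721)*max(|-0.4721| - 3.33, 0) = 0.0
prox(x) = [4.1038, 0.0, 0.5472, 0.0]
||prox(x)||_1 = 4.1038 + 0.0 + 0.5472 + 0.0 = 4.651


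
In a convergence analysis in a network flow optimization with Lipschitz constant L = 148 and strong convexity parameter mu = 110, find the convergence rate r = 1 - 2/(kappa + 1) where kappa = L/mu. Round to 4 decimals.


Step 1: Compute the condition number.
kappa = L/mu = 148/110 = 1.3455
Step 2: Compute the convergence rate.
r = 1 - 2/(kappa + 1) = 1 - 2*mu/(L + mu) = (L - mu)/(L + mu) = 38/258 = 0.1473


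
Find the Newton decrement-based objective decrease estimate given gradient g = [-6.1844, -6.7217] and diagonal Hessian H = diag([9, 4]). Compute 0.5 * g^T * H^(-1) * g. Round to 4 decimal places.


Step 1: H is diagonal, so H^(-1) * g = [-0.6872, -1.6804].
Step 2: g^T H^(-1) g = sum_i g_i^2 / H_ii
  = (-6.1844)^2/9 + (-6.7217)^2/4
  = 4.2496 + 11.2953 = 15.545
Step 3: Objective decrease = 0.5 * g^T H^(-1) g = 7.7725


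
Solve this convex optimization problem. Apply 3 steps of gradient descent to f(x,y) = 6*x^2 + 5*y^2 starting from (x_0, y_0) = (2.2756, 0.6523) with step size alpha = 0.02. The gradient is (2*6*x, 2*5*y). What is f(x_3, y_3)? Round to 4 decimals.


Gradient descent on f(x,y) = 6*x^2 + 5*y^2.
Starting point: (2.2756, 0.6523), alpha = 0.02
Step 1: grad_x = 2*6*2.2756 = 27.3072, grad_y = 2*5*0.6523 = 6.523
  x_1 = 2.2756 - 0.02*27.3072 = 1.7295
  y_1 = 0.6523 - 0.02*6.523 = 0.5218
Step 2: grad_x = 2*6*1.7295 = 20.7535, grad_y = 2*5*0.5218 = 5.2184
  x_2 = 1.7295 - 0.02*20.7535 = 1.3144
  y_2 = 0.5218 - 0.02*5.2184 = 0.4175
Step 3: grad_x = 2*6*1.3144 = 15.7726, grad_y = 2*5*0.4175 = 4.1747
  x_3 = 1.3144 - 0.02*15.7726 = 0.9989
  y_3 = 0.4175 - 0.02*4.1747 = 0.334
f(0.9989, 0.334) = 6*0.9989^2 + 5*0.334^2 = 6.5449


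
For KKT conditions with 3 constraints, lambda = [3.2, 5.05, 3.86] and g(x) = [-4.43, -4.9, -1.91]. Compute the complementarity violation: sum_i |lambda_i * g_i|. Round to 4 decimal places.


KKT complementary slackness check:
lambda_1 * g_1 = 3.2 * -4.43 = -14.176
lambda_2 * g_2 = 5.05 * -4.9 = -24.745
lambda_3 * g_3 = 3.86 * -1.91 = -7.3726
Total violation = 14.176 + 24.745 + 7.3726 = 46.2936


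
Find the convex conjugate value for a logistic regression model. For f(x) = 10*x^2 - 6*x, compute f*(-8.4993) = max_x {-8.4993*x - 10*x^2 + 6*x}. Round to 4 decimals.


f*(y) = sup_x {y*x - a*x^2 - b*x} = sup_x {(y-b)*x - a*x^2}
FOC: (y - b) - 2a*x = 0 => x* = (y - b)/(2a)
x* = (-8.4993 + 6)/(2*10) = -0.125
f*(-8.4993) = (y-b)^2/(4a) = (-8.4993 + 6)^2/(4*10)
= 6.2465/40 = 0.1562


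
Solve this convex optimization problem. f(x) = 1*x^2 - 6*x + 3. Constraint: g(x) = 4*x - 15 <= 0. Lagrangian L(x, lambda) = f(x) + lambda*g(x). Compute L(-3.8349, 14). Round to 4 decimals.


Step 1: Evaluate f(x).
f(-3.8349) = 1*(-3.8349)^2 - 6*(-3.8349) + 3 = 40.7159
Step 2: Evaluate g(x).
g(-3.8349) = 4*-3.8349 - 15 = -30.3396
Step 3: Compute Lagrangian.
L = 40.7159 + 14*-30.3396 = -384.0385


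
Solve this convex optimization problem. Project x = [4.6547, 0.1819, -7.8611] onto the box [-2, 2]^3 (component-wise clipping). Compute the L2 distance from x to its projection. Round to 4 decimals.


Project each component onto [-2, 2].
clip(4.6547) = 2.0, clip(0.1819) = 0.1819, clip(-7.8611) = -2.0
Projection = [2.0, 0.1819, -2.0]
Squared diffs: [7.0474, 0.0, 34.3525]
Distance = sqrt(41.3999) = 6.4343


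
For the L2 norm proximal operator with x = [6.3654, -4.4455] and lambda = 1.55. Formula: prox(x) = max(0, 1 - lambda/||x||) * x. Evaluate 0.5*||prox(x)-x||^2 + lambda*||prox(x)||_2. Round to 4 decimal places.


Step 1: Compute ||x||.
||x|| = 7.7641
Step 2: Compute scaling factor.
scale = max(0, 1 - 1.55/7.7641) = 0.8004
Step 3: prox(x) = [5.0946, -3.558]
||prox(x)|| = 6.2141
Step 4: Proximal objective.
0.5*||prox-x||^2 = 1.2013
lambda*||prox|| = 9.6319
Total = 10.8331


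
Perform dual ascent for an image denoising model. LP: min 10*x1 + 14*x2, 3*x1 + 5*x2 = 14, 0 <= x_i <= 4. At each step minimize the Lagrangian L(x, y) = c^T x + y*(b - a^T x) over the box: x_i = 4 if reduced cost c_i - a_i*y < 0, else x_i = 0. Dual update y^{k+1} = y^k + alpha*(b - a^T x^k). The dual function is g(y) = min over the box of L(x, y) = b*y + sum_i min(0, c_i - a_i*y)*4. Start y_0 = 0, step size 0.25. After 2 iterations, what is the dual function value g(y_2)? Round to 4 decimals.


Dual ascent for LP: min 10*x1 + 14*x2, 3*x1 + 5*x2 = 14, 0 <= x_i <= 4
Step 1: y^k = 0.0, reduced costs: (10.0, 14.0)
  x^k = (0.0, 0.0), subgradient = b - a^T x = 14.0
  y^{k+1} = 0.0 + 0.25*14.0 = 3.5
Step 2: y^k = 3.5, reduced costs: (-0.5, -3.5)
  x^k = (4.0, 4.0), subgradient = b - a^T x = -18.0
  y^{k+1} = 3.5 + 0.25*-18.0 = -1.0
Dual objective at y_2 = -1.0: reduced costs (13.0, 19.0), box minimizer x = (0.0, 0.0)
g(y_2) = b*y + (c1 - a1*y)*x1 + (c2 - a2*y)*x2 = 14*(-1.0) + 13.0*0.0 + 19.0*0.0 = -14.0 + 0.0 + 0.0 = -14.0


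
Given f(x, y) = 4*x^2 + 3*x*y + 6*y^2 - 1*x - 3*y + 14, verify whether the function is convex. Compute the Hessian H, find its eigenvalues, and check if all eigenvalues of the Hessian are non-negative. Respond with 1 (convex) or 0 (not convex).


The Hessian of f(x,y) = 4*x^2 + 3*x*y + 6*y^2 - 1*x - 3*y + 14 is:
H = [[8, 3], [3, 12]]
Trace = 8 + 12 = 20
Determinant = 8*12 - (3)^2 = 87
Discriminant = (20)^2 - 4*87 = 52.0
Eigenvalues: lambda_1 = 6.3944, lambda_2 = 13.6056
The function is convex.

1


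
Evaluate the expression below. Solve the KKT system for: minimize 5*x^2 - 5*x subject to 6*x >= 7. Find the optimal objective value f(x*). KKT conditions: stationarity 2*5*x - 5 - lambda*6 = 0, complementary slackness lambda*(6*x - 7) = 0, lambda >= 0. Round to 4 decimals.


Step 1: Try lambda = 0 (constraint inactive).
x_unc = 5/(2*5) = 0.5
Check: 6*0.5 = 3.0 < 7 -- violated!
Step 2: Constraint must be active: 6*x = 7
x* = 7/6 = 1.1667 (rounded; the exact value 7/6 is used below)
lambda = (2*5*(7/6) - 5)/6 = 1.1111
Step 3: Compute optimal value.
f(x*) = 5*(7/6)^2 - 5*(7/6) = 0.9722


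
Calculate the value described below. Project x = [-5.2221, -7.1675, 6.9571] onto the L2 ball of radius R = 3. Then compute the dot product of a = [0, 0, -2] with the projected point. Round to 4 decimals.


Step 1: Compute ||x|| (intermediates to 6 decimals).
||x|| = sqrt((-5.2221)^2 + (-7.1675)^2 + 6.9571^2) = 11.271407
Step 2: Project.
Since ||x|| > R, scale = R/||x|| = 3/11.271407 = 0.26616, proj(x) = scale * x
proj(x) = [-1.389914, -1.907702, 1.851702]
Step 3: Dot product.
a^T * proj(x) = 0*(-1.389914) + 0*(-1.907702) - 2*1.851702 = -3.7034


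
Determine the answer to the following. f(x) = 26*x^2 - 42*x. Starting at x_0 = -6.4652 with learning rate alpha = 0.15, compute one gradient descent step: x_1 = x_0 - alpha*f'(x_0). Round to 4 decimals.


We compute the gradient at x_0 and apply the update.
f'(x) = 52*x - 42
f'(-6.4652) = 52*-6.4652 - 42 = -378.1904
x_1 = -6.4652 - 0.15*-378.1904 = 50.2634


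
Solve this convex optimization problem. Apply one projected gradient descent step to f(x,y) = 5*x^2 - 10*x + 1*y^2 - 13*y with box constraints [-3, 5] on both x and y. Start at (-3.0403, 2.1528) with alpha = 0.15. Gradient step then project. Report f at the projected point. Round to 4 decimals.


Step 1: Compute gradient at (-3.0403, 2.1528).
grad_x = 2*5*-3.0403 - 10 = -40.403
grad_y = 2*1*2.1528 - 13 = -8.6944
Step 2: Gradient step.
x_raw = -3.0403 - 0.15*-40.403 = 3.0202
y_raw = 2.1528 - 0.15*-8.6944 = 3.457
Step 3: Project onto [-3, 5].
x_proj = clip(3.0202) = 3.0202
y_proj = clip(3.457) = 3.457
Step 4: Evaluate f.
f(3.0202, 3.457) = -17.5849


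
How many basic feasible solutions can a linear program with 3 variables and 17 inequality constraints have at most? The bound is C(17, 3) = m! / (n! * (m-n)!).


Each vertex corresponds to some choice of n active constraints out of m, so the number of vertices is at most C(m, n) = m! / (n!(m-n)!).
m = 17, n = 3
Numerator: 17 * 16 * 15
Denominator: 3! = 6
C(17, 3) = 680


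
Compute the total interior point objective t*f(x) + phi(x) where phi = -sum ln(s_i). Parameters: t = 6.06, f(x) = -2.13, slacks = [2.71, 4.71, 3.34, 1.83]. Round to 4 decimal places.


Step 1: Compute log-barrier.
ln values: [0.9969, 1.5497, 1.206, 0.6043]
phi = -(0.9969 + 1.5497 + 1.206 + 0.6043) = -4.3569
Step 2: Compute augmented objective.
t*f(x) = 6.06*-2.13 = -12.9078
Total = -12.9078 - 4.3569 = -17.2647


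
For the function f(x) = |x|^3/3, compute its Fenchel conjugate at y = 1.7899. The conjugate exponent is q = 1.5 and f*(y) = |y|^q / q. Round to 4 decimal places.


The conjugate exponent q satisfies 1/p + 1/q = 1.
p = 3, so q = 3/(3 - 1) = 1.5
|y|^q = 1.7899^1.5 = 2.3947
f*(1.7899) = 2.3947 / 1.5 = 1.5964


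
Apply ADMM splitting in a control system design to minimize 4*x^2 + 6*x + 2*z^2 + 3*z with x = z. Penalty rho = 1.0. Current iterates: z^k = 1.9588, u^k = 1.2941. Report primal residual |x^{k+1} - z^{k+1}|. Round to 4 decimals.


ADMM iteration with rho = 1.0, z^k = 1.9588, u^k = 1.2941
Step 1: x-update.
Minimize 4*x^2 + 6*x + (1.0/2)*(x - 1.9588 + 1.2941)^2
FOC: (2*4 + 1.0)*x = -6 + 1.0*(1.9588 - 1.2941)
x^{k+1} = -0.5928
Step 2: z-update.
Minimize 2*z^2 + 3*z + (1.0/2)*(-0.5928 - z + 1.2941)^2
FOC: (2*2 + 1.0)*z = -3 + 1.0*(-0.5928 + 1.2941)
z^{k+1} = -0.4597
Step 3: u-update.
u^{k+1} = 1.2941 - 0.5928 + 0.4597 = 1.161
Step 4: Primal residual = |-0.5928 + 0.4597| = 0.1331


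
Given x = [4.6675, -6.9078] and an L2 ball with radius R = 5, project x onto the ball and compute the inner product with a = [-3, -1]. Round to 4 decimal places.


Step 1: Compute ||x|| (intermediates to 6 decimals).
||x|| = sqrt(4.6675^2 + (-6.9078)^2) = 8.336861
Step 2: Project.
Since ||x|| > R, scale = R/||x|| = 5/8.336861 = 0.599746, proj(x) = scale * x
proj(x) = [2.799314, -4.142925]
Step 3: Dot product.
a^T * proj(x) = -3*2.799314 - 1*(-4.142925) = -4.255


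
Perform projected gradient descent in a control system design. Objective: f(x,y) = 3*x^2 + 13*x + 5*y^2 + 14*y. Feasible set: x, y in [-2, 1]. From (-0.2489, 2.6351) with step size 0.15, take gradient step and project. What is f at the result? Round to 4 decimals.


Step 1: Compute gradient at (-0.2489, 2.6351).
grad_x = 2*3*-0.2489 + 13 = 11.5066
grad_y = 2*5*2.6351 + 14 = 40.351
Step 2: Gradient step.
x_raw = -0.2489 - 0.15*11.5066 = -1.9749
y_raw = 2.6351 - 0.15*40.351 = -3.4176
Step 3: Project onto [-2, 1].
x_proj = clip(-1.9749) = -1.9749
y_proj = clip(-3.4176) = -2.0
Step 4: Evaluate f.
f(-1.9749, -2.0) = -21.973


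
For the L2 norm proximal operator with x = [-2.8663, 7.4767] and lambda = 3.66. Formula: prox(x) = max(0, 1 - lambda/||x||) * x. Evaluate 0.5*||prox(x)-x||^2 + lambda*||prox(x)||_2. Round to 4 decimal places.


Step 1: Compute ||x||.
||x|| = 8.0073
Step 2: Compute scaling factor.
scale = max(0, 1 - 3.66/8.0073) = 0.5429
Step 3: prox(x) = [-1.5562, 4.0592]
||prox(x)|| = 4.3473
Step 4: Proximal objective.
0.5*||prox-x||^2 = 6.6978
lambda*||prox|| = 15.9111
Total = 22.6089


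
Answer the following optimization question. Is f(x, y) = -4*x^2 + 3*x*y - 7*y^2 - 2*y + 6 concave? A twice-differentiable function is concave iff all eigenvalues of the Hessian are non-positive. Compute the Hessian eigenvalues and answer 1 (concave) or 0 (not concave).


The Hessian of f(x,y) = -4*x^2 + 3*x*y - 7*y^2 - 2*y + 6 is:
H = [[-8, 3], [3, -14]]
Trace = -8 - 14 = -22
Determinant = -8*-14 - (3)^2 = 103
Discriminant = (-22)^2 - 4*103 = 72.0
Eigenvalues: lambda_1 = -15.2426, lambda_2 = -6.7574
The function is concave.

1


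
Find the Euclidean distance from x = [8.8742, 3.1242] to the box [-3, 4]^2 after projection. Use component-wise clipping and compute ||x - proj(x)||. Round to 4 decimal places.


Project each component onto [-3, 4].
clip(8.8742) = 4.0, clip(3.1242) = 3.1242
Projection = [4.0, 3.1242]
Squared diffs: [23.7578, 0.0]
Distance = sqrt(23.7578) = 4.8742


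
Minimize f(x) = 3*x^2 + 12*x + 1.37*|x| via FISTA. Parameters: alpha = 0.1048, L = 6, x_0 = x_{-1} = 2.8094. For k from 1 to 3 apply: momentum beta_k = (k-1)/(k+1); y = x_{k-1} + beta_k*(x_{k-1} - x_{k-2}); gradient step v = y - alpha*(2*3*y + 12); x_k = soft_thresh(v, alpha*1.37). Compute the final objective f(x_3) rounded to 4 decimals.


FISTA on f(x) = 3*x^2 + 12*x + 1.37*|x|
L = 6, alpha = 0.1048
Iteration 1: beta = 0.0, y = 2.8094 + 0.0*(2.8094 - 2.8094) = 2.8094
  grad(y) = 28.8564, v = y - alpha*grad = -0.2148
  prox(v) = soft_thresh(-0.2148, 0.1436) = -0.0712
Iteration 2: beta = 0.3333, y = -0.0712 + 0.3333*(-0.0712 - 2.8094) = -1.0314
  grad(y) = 5.8118, v = y - alpha*grad = -1.6404
  prox(v) = soft_thresh(-1.6404, 0.1436) = -1.4969
Iteration 3: beta = 0.5, y = -1.4969 + 0.5*(-1.4969 + 0.0712) = -2.2097
  grad(y) = -1.2583, v = y - alpha*grad = -2.0778
  prox(v) = soft_thresh(-2.0778, 0.1436) = -1.9343
f(x_3) = 3*(-1.9343)^2 + 12*(-1.9343) + 1.37*|-1.9343| = -9.3371


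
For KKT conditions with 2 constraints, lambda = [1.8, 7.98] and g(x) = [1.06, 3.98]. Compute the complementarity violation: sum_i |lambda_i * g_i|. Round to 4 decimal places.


KKT complementary slackness check:
lambda_1 * g_1 = 1.8 * 1.06 = 1.908
lambda_2 * g_2 = 7.98 * 3.98 = 31.7604
Total violation = 1.908 + 31.7604 = 33.6684


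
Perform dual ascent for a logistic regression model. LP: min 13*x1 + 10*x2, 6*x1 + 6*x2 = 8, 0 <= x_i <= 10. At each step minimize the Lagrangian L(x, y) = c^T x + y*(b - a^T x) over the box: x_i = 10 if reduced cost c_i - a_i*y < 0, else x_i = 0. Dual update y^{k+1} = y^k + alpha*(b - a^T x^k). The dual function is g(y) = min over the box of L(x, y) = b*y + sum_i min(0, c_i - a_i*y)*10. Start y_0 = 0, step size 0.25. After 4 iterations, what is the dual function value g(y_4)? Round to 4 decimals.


Dual ascent for LP: min 13*x1 + 10*x2, 6*x1 + 6*x2 = 8, 0 <= x_i <= 10
Step 1: y^k = 0.0, reduced costs: (13.0, 10.0)
  x^k = (0.0, 0.0), subgradient = b - a^T x = 8.0
  y^{k+1} = 0.0 + 0.25*8.0 = 2.0
Step 2: y^k = 2.0, reduced costs: (1.0, -2.0)
  x^k = (0.0, 10.0), subgradient = b - a^T x = -52.0
  y^{k+1} = 2.0 + 0.25*-52.0 = -11.0
Step 3: y^k = -11.0, reduced costs: (79.0, 76.0)
  x^k = (0.0, 0.0), subgradient = b - a^T x = 8.0
  y^{k+1} = -11.0 + 0.25*8.0 = -9.0
Step 4: y^k = -9.0, reduced costs: (67.0, 64.0)
  x^k = (0.0, 0.0), subgradient = b - a^T x = 8.0
  y^{k+1} = -9.0 + 0.25*8.0 = -7.0
Dual objective at y_4 = -7.0: reduced costs (55.0, 52.0), box minimizer x = (0.0, 0.0)
g(y_4) = b*y + (c1 - a1*y)*x1 + (c2 - a2*y)*x2 = 8*(-7.0) + 55.0*0.0 + 52.0*0.0 = -56.0 + 0.0 + 0.0 = -56.0


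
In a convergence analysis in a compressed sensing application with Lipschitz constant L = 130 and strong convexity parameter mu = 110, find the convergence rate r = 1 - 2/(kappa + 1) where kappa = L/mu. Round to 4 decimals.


Step 1: Compute the condition number.
kappa = L/mu = 130/110 = 1.1818
Step 2: Compute the convergence rate.
r = 1 - 2/(kappa + 1) = 1 - 2*mu/(L + mu) = (L - mu)/(L + mu) = 20/240 = 0.0833


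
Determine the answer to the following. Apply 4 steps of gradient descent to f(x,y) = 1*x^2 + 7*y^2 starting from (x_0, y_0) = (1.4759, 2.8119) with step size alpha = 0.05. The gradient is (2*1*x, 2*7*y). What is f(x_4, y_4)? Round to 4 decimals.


Gradient descent on f(x,y) = 1*x^2 + 7*y^2.
Starting point: (1.4759, 2.8119), alpha = 0.05
Step 1: grad_x = 2*1*1.4759 = 2.9518, grad_y = 2*7*2.8119 = 39.3666
  x_1 = 1.4759 - 0.05*2.9518 = 1.3283
  y_1 = 2.8119 - 0.05*39.3666 = 0.8436
Step 2: grad_x = 2*1*1.3283 = 2.6566, grad_y = 2*7*0.8436 = 11.81
  x_2 = 1.3283 - 0.05*2.6566 = 1.1955
  y_2 = 0.8436 - 0.05*11.81 = 0.2531
Step 3: grad_x = 2*1*1.1955 = 2.391, grad_y = 2*7*0.2531 = 3.543
  x_3 = 1.1955 - 0.05*2.391 = 1.0759
  y_3 = 0.2531 - 0.05*3.543 = 0.0759
Step 4: grad_x = 2*1*1.0759 = 2.1519, grad_y = 2*7*0.0759 = 1.0629
  x_4 = 1.0759 - 0.05*2.1519 = 0.9683
  y_4 = 0.0759 - 0.05*1.0629 = 0.0228
f(0.9683, 0.0228) = 1*0.9683^2 + 7*0.0228^2 = 0.9413


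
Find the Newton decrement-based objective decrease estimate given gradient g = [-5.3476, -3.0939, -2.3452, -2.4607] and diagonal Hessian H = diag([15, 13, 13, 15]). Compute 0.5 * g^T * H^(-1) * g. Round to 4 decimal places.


Step 1: H is diagonal, so H^(-1) * g = [-0.3565, -0.238, -0.1804, -0.164].
Step 2: g^T H^(-1) g = sum_i g_i^2 / H_ii
  = (-5.3476)^2/15 + (-3.0939)^2/13 + (-2.3452)^2/13 + (-2.4607)^2/15
  = 1.9065 + 0.7363 + 0.4231 + 0.4037 = 3.4695
Step 3: Objective decrease = 0.5 * g^T H^(-1) g = 1.7348


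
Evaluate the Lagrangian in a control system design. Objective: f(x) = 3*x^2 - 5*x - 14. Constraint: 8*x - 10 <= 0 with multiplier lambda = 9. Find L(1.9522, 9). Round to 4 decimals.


Step 1: Evaluate f(x).
f(1.9522) = 3*1.9522^2 - 5*1.9522 - 14 = -12.3277
Step 2: Evaluate g(x).
g(1.9522) = 8*1.9522 - 10 = 5.6176
Step 3: Compute Lagrangian.
L = -12.3277 + 9*5.6176 = 38.2307


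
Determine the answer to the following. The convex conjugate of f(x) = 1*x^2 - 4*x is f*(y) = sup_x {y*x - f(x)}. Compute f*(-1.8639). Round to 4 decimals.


f*(y) = sup_x {y*x - a*x^2 - b*x} = sup_x {(y-b)*x - a*x^2}
FOC: (y - b) - 2a*x = 0 => x* = (y - b)/(2a)
x* = (-1.8639 + 4)/(2*1) = 1.0681
f*(-1.8639) = (y-b)^2/(4a) = (-1.8639 + 4)^2/(4*1)
= 4.5629/4 = 1.1407


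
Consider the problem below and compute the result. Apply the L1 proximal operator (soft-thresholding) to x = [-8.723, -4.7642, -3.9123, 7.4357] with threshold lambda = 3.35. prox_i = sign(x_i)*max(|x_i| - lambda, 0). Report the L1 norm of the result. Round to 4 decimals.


Soft-thresholding with lambda = 3.35:
prox(-8.723) = sign(-8.723)*max(|-8.723| - 3.35, 0) = -5.373
prox(-4.7642) = sign(-4.7642)*max(|-4.7642| - 3.35, 0) = -1.4142
prox(-3.9123) = sign(-3.9123)*max(|-3.9123| - 3.35, 0) = -0.5623
prox(7.4357) = sign(7.4357)*max(|7.4357| - 3.35, 0) = 4.0857
prox(x) = [-5.373, -1.4142, -0.5623, 4.0857]
||prox(x)||_1 = 5.373 + 1.4142 + 0.5623 + 4.0857 = 11.4352


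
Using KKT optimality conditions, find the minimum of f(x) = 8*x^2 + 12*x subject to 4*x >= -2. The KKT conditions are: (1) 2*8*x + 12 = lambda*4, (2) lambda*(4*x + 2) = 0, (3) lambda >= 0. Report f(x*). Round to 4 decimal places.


Step 1: Try lambda = 0 (constraint inactive).
x_unc = -12/(2*8) = -0.75
Check: 4*-0.75 = -3.0 < -2 -- violated!
Step 2: Constraint must be active: 4*x = -2
x* = -2/4 = -0.5
lambda = (2*8*(-0.5) + 12)/4 = 1.0
Step 3: Compute optimal value.
f(x*) = 8*(-0.5)^2 + 12*(-0.5) = -4.0


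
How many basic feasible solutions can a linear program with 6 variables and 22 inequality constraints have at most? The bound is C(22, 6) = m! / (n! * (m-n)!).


Each vertex corresponds to some choice of n active constraints out of m, so the number of vertices is at most C(m, n) = m! / (n!(m-n)!).
m = 22, n = 6
Numerator: 22 * 21 * 20 * 19 * 18 * 17
Denominator: 6! = 720
C(22, 6) = 74613


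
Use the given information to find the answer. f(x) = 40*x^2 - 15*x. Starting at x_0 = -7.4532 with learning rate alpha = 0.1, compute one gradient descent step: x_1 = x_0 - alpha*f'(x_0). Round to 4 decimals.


We compute the gradient at x_0 and apply the update.
f'(x) = 80*x - 15
f'(-7.4532) = 80*-7.4532 - 15 = -611.256
x_1 = -7.4532 - 0.1*-611.256 = 53.6724


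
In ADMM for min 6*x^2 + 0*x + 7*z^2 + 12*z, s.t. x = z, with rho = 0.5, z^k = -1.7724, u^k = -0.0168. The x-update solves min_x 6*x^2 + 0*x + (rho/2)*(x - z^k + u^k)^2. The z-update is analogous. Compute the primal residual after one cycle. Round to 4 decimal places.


ADMM iteration with rho = 0.5, z^k = -1.7724, u^k = -0.0168
Step 1: x-update.
Minimize 6*x^2 + 0*x + (0.5/2)*(x + 1.7724 - 0.0168)^2
FOC: (2*6 + 0.5)*x = 0 + 0.5*(-1.7724 + 0.0168)
x^{k+1} = -0.0702
Step 2: z-update.
Minimize 7*z^2 + 12*z + (0.5/2)*(-0.0702 - z - 0.0168)^2
FOC: (2*7 + 0.5)*z = -12 + 0.5*(-0.0702 - 0.0168)
z^{k+1} = -0.8306
Step 3: u-update.
u^{k+1} = -0.0168 - 0.0702 + 0.8306 = 0.7436
Step 4: Primal residual = |-0.0702 + 0.8306| = 0.7604


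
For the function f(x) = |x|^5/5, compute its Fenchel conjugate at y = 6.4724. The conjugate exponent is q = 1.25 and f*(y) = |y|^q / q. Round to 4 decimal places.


The conjugate exponent q satisfies 1/p + 1/q = 1.
p = 5, so q = 5/(5 - 1) = 1.25
|y|^q = 6.4724^1.25 = 10.3236
f*(6.4724) = 10.3236 / 1.25 = 8.2589


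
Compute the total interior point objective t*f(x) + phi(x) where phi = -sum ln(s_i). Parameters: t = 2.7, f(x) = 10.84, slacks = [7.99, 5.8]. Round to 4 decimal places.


Step 1: Compute log-barrier.
ln values: [2.0782, 1.7579]
phi = -(2.0782 + 1.7579) = -3.836
Step 2: Compute augmented objective.
t*f(x) = 2.7*10.84 = 29.268
Total = 29.268 - 3.836 = 25.432


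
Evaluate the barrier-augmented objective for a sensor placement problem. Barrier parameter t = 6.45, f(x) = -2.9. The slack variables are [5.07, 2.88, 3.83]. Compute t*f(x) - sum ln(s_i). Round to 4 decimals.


Step 1: Compute log-barrier.
ln values: [1.6233, 1.0578, 1.3429]
phi = -(1.6233 + 1.0578 + 1.3429) = -4.024
Step 2: Compute augmented objective.
t*f(x) = 6.45*-2.9 = -18.705
Total = -18.705 - 4.024 = -22.729


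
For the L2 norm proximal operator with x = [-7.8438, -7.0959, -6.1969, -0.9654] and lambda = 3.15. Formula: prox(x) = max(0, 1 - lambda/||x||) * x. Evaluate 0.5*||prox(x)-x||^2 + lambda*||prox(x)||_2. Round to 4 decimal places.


Step 1: Compute ||x||.
||x|| = 12.2968
Step 2: Compute scaling factor.
scale = max(0, 1 - 3.15/12.2968) = 0.7438
Step 3: prox(x) = [-5.8345, -5.2782, -4.6095, -0.7181]
||prox(x)|| = 9.1468
Step 4: Proximal objective.
0.5*||prox-x||^2 = 4.9613
lambda*||prox|| = 28.8124
Total = 33.7736


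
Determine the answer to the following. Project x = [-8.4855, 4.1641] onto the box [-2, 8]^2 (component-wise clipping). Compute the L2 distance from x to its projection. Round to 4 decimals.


Project each component onto [-2, 8].
clip(-8.4855) = -2.0, clip(4.1641) = 4.1641
Projection = [-2.0, 4.1641]
Squared diffs: [42.0617, 0.0]
Distance = sqrt(42.0617) = 6.4855


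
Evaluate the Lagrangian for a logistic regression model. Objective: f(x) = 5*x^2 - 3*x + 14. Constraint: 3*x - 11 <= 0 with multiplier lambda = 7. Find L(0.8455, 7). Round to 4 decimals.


Step 1: Evaluate f(x).
f(0.8455) = 5*0.8455^2 - 3*0.8455 + 14 = 15.0379
Step 2: Evaluate g(x).
g(0.8455) = 3*0.8455 - 11 = -8.4635
Step 3: Compute Lagrangian.
L = 15.0379 + 7*-8.4635 = -44.2066


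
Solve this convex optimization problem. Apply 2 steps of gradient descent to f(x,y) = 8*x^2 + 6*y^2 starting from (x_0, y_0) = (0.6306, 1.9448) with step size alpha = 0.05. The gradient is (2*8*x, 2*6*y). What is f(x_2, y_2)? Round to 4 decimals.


Gradient descent on f(x,y) = 8*x^2 + 6*y^2.
Starting point: (0.6306, 1.9448), alpha = 0.05
Step 1: grad_x = 2*8*0.6306 = 10.0896, grad_y = 2*6*1.9448 = 23.3376
  x_1 = 0.6306 - 0.05*10.0896 = 0.1261
  y_1 = 1.9448 - 0.05*23.3376 = 0.7779
Step 2: grad_x = 2*8*0.1261 = 2.0179, grad_y = 2*6*0.7779 = 9.335
  x_2 = 0.1261 - 0.05*2.0179 = 0.0252
  y_2 = 0.7779 - 0.05*9.335 = 0.3112
f(0.0252, 0.3112) = 8*0.0252^2 + 6*0.3112^2 = 0.586


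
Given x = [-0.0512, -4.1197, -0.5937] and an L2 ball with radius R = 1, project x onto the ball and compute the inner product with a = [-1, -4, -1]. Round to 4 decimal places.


Step 1: Compute ||x|| (intermediates to 6 decimals).
||x|| = sqrt((-0.0512)^2 + (-4.1197)^2 + (-0.5937)^2) = 4.162575
Step 2: Project.
Since ||x|| > R, scale = R/||x|| = 1/4.162575 = 0.240236, proj(x) = scale * x
proj(x) = [-0.0123, -0.9897, -0.142628]
Step 3: Dot product.
a^T * proj(x) = -1*(-0.0123) - 4*(-0.9897) - 1*(-0.142628) = 4.1137


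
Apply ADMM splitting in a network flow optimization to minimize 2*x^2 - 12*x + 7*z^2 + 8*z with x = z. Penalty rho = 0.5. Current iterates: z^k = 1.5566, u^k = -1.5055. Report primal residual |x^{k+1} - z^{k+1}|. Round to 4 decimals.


ADMM iteration with rho = 0.5, z^k = 1.5566, u^k = -1.5055
Step 1: x-update.
Minimize 2*x^2 - 12*x + (0.5/2)*(x - 1.5566 - 1.5055)^2
FOC: (2*2 + 0.5)*x = 12 + 0.5*(1.5566 + 1.5055)
x^{k+1} = 3.0069
Step 2: z-update.
Minimize 7*z^2 + 8*z + (0.5/2)*(3.0069 - z - 1.5055)^2
FOC: (2*7 + 0.5)*z = -8 + 0.5*(3.0069 - 1.5055)
z^{k+1} = -0.5
Step 3: u-update.
u^{k+1} = -1.5055 + 3.0069 + 0.5 = 2.0014
Step 4: Primal residual = |3.0069 + 0.5| = 3.5069


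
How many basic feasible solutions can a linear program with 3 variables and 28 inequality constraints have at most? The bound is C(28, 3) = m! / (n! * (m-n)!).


Each vertex corresponds to some choice of n active constraints out of m, so the number of vertices is at most C(m, n) = m! / (n!(m-n)!).
m = 28, n = 3
Numerator: 28 * 27 * 26
Denominator: 3! = 6
C(28, 3) = 3276


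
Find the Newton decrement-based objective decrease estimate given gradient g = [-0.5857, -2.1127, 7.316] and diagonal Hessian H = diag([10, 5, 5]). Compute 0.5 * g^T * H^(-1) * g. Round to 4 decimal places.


Step 1: H is diagonal, so H^(-1) * g = [-0.0586, -0.4225, 1.4632].
Step 2: g^T H^(-1) g = sum_i g_i^2 / H_ii
  = (-0.5857)^2/10 + (-2.1127)^2/5 + (7.316)^2/5
  = 0.0343 + 0.8927 + 10.7048 = 11.6318
Step 3: Objective decrease = 0.5 * g^T H^(-1) g = 5.8159


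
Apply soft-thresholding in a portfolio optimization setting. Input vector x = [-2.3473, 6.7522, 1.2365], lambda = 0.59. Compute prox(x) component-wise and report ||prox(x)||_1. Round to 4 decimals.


Soft-thresholding with lambda = 0.59:
prox(-2.3473) = sign(-2.3473)*max(|-2.3473| - 0.59, 0) = -1.7573
prox(6.7522) = sign(6.7522)*max(|6.7522| - 0.59, 0) = 6.1622
prox(1.2365) = sign(1.2365)*max(|1.2365| - 0.59, 0) = 0.6465
prox(x) = [-1.7573, 6.1622, 0.6465]
||prox(x)||_1 = 1.7573 + 6.1622 + 0.6465 = 8.566


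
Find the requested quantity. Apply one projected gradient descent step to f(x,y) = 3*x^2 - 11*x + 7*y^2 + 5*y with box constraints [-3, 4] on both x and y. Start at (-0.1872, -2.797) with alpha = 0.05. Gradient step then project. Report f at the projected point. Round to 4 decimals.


Step 1: Compute gradient at (-0.1872, -2.797).
grad_x = 2*3*-0.1872 - 11 = -12.1232
grad_y = 2*7*-2.797 + 5 = -34.158
Step 2: Gradient step.
x_raw = -0.1872 - 0.05*-12.1232 = 0.419
y_raw = -2.797 - 0.05*-34.158 = -1.0891
Step 3: Project onto [-3, 4].
x_proj = clip(0.419) = 0.419
y_proj = clip(-1.0891) = -1.0891
Step 4: Evaluate f.
f(0.419, -1.0891) = -1.2245


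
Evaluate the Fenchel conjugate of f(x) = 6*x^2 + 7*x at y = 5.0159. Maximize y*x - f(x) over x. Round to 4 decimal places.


f*(y) = sup_x {y*x - a*x^2 - b*x} = sup_x {(y-b)*x - a*x^2}
FOC: (y - b) - 2a*x = 0 => x* = (y - b)/(2a)
x* = (5.0159 - 7)/(2*6) = -0.1653
f*(5.0159) = (y-b)^2/(4a) = (5.0159 - 7)^2/(4*6)
= 3.9367/24 = 0.164


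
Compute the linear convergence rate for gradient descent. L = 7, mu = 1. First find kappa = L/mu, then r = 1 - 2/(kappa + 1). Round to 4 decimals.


Step 1: Compute the condition number.
kappa = L/mu = 7/1 = 7.0
Step 2: Compute the convergence rate.
r = 1 - 2/(kappa + 1) = 1 - 2*mu/(L + mu) = (L - mu)/(L + mu) = 6/8 = 0.75


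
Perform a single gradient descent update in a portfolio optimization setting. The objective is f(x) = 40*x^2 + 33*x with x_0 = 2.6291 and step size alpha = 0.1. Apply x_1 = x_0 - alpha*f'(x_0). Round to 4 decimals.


We compute the gradient at x_0 and apply the update.
f'(x) = 80*x + 33
f'(2.6291) = 80*2.6291 + 33 = 243.328
x_1 = 2.6291 - 0.1*243.328 = -21.7037


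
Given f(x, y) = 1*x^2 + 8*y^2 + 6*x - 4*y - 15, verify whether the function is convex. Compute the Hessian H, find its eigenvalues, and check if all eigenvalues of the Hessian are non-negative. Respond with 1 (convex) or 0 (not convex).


The Hessian of f(x,y) = 1*x^2 + 8*y^2 + 6*x - 4*y - 15 is:
H = [[2, 0], [0, 16]]
Trace = 2 + 16 = 18
Determinant = 2*16 - (0)^2 = 32
Discriminant = (18)^2 - 4*32 = 196.0
Eigenvalues: lambda_1 = 2.0, lambda_2 = 16.0
The function is convex.

1


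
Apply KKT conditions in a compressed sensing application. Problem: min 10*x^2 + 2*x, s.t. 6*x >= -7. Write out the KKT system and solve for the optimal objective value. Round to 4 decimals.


Step 1: Try lambda = 0 (constraint inactive).
Stationarity: 2*10*x + 2 = 0
x* = -2/(2*10) = -0.1
Check constraint: 6*-0.1 = -0.6 >= -7 -- satisfied.
Step 2: Compute optimal value.
f(x*) = 10*(-0.1)^2 + 2*(-0.1) = -0.1


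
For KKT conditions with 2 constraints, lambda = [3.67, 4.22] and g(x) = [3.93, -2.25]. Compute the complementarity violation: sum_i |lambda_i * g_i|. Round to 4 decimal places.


KKT complementary slackness check:
lambda_1 * g_1 = 3.67 * 3.93 = 14.4231
lambda_2 * g_2 = 4.22 * -2.25 = -9.495
Total violation = 14.4231 + 9.495 = 23.9181


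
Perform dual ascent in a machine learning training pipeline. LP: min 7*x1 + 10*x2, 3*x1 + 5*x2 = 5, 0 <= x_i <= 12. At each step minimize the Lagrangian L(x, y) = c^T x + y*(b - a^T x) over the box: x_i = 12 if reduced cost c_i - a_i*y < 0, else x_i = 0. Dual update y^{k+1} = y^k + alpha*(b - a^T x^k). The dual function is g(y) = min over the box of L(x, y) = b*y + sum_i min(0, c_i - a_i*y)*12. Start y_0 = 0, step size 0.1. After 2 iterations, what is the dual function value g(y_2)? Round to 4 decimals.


Dual ascent for LP: min 7*x1 + 10*x2, 3*x1 + 5*x2 = 5, 0 <= x_i <= 12
Step 1: y^k = 0.0, reduced costs: (7.0, 10.0)
  x^k = (0.0, 0.0), subgradient = b - a^T x = 5.0
  y^{k+1} = 0.0 + 0.1*5.0 = 0.5
Step 2: y^k = 0.5, reduced costs: (5.5, 7.5)
  x^k = (0.0, 0.0), subgradient = b - a^T x = 5.0
  y^{k+1} = 0.5 + 0.1*5.0 = 1.0
Dual objective at y_2 = 1.0: reduced costs (4.0, 5.0), box minimizer x = (0.0, 0.0)
g(y_2) = b*y + (c1 - a1*y)*x1 + (c2 - a2*y)*x2 = 5*1.0 + 4.0*0.0 + 5.0*0.0 = 5.0 + 0.0 + 0.0 = 5.0


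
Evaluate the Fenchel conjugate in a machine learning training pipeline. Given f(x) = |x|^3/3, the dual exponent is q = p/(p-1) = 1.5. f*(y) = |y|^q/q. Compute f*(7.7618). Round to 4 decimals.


The conjugate exponent q satisfies 1/p + 1/q = 1.
p = 3, so q = 3/(3 - 1) = 1.5
|y|^q = 7.7618^1.5 = 21.6244
f*(7.7618) = 21.6244 / 1.5 = 14.4163


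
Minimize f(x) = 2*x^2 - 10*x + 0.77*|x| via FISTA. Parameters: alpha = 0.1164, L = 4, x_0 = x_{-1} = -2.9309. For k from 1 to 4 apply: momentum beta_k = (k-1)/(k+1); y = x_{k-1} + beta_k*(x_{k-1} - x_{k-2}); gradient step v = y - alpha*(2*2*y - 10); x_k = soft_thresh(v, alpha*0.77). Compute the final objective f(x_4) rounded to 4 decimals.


FISTA on f(x) = 2*x^2 - 10*x + 0.77*|x|
L = 4, alpha = 0.1164
Iteration 1: beta = 0.0, y = -2.9309 + 0.0*(-2.9309 + 2.9309) = -2.9309
  grad(y) = -21.7236, v = y - alpha*grad = -0.4023
  prox(v) = soft_thresh(-0.4023, 0.0896) = -0.3126
Iteration 2: beta = 0.3333, y = -0.3126 + 0.3333*(-0.3126 + 2.9309) = 0.5601
  grad(y) = -7.7596, v = y - alpha*grad = 1.4633
  prox(v) = soft_thresh(1.4633, 0.0896) = 1.3737
Iteration 3: beta = 0.5, y = 1.3737 + 0.5*(1.3737 + 0.3126) = 2.2169
  grad(y) = -1.1326, v = y - alpha*grad = 2.3487
  prox(v) = soft_thresh(2.3487, 0.0896) = 2.2591
Iteration 4: beta = 0.6, y = 2.2591 + 0.6*(2.2591 - 1.3737) = 2.7903
  grad(y) = 1.1611, v = y - alpha*grad = 2.6551
  prox(v) = soft_thresh(2.6551, 0.0896) = 2.5655
f(x_4) = 2*2.5655^2 - 10*2.5655 + 0.77*|2.5655| = -10.516


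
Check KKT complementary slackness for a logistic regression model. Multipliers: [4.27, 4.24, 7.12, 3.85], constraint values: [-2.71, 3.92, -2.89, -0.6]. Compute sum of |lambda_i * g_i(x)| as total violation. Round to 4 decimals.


KKT complementary slackness check:
lambda_1 * g_1 = 4.27 * -2.71 = -11.5717
lambda_2 * g_2 = 4.24 * 3.92 = 16.6208
lambda_3 * g_3 = 7.12 * -2.89 = -20.5768
lambda_4 * g_4 = 3.85 * -0.6 = -2.31
Total violation = 11.5717 + 16.6208 + 20.5768 + 2.31 = 51.0793


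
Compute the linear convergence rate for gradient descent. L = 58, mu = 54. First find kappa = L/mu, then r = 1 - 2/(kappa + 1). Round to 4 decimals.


Step 1: Compute the condition number.
kappa = L/mu = 58/54 = 1.0741
Step 2: Compute the convergence rate.
r = 1 - 2/(kappa + 1) = 1 - 2*mu/(L + mu) = (L - mu)/(L + mu) = 4/112 = 0.0357


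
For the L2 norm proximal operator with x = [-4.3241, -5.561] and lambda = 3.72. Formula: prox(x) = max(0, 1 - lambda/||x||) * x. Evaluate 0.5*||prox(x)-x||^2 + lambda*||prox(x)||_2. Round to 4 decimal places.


Step 1: Compute ||x||.
||x|| = 7.0443
Step 2: Compute scaling factor.
scale = max(0, 1 - 3.72/7.0443) = 0.4719
Step 3: prox(x) = [-2.0406, -2.6243]
||prox(x)|| = 3.3243
Step 4: Proximal objective.
0.5*||prox-x||^2 = 6.9192
lambda*||prox|| = 12.3664
Total = 19.2857


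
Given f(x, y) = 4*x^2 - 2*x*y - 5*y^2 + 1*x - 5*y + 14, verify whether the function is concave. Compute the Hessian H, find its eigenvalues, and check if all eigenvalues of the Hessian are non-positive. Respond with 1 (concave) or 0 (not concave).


The Hessian of f(x,y) = 4*x^2 - 2*x*y - 5*y^2 + 1*x - 5*y + 14 is:
H = [[8, -2], [-2, -10]]
Trace = 8 - 10 = -2
Determinant = 8*-10 - (-2)^2 = -84
Discriminant = (-2)^2 - 4*-84 = 340.0
Eigenvalues: lambda_1 = -10.2195, lambda_2 = 8.2195
The function is not concave.

0


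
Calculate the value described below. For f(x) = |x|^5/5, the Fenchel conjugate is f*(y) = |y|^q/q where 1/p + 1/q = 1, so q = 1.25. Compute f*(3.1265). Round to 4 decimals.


The conjugate exponent q satisfies 1/p + 1/q = 1.
p = 5, so q = 5/(5 - 1) = 1.25
|y|^q = 3.1265^1.25 = 4.1574
f*(3.1265) = 4.1574 / 1.25 = 3.3259


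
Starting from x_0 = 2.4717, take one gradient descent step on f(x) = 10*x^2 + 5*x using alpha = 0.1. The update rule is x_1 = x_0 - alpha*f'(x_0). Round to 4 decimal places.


We compute the gradient at x_0 and apply the update.
f'(x) = 20*x + 5
f'(2.4717) = 20*2.4717 + 5 = 54.434
x_1 = 2.4717 - 0.1*54.434 = -2.9717


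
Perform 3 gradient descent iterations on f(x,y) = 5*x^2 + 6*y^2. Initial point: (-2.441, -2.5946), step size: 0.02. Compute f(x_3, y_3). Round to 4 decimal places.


Gradient descent on f(x,y) = 5*x^2 + 6*y^2.
Starting point: (-2.441, -2.5946), alpha = 0.02
Step 1: grad_x = 2*5*-2.441 = -24.41, grad_y = 2*6*-2.5946 = -31.1352
  x_1 = -2.441 - 0.02*-24.41 = -1.9528
  y_1 = -2.5946 - 0.02*-31.1352 = -1.9719
Step 2: grad_x = 2*5*-1.9528 = -19.528, grad_y = 2*6*-1.9719 = -23.6628
  x_2 = -1.9528 - 0.02*-19.528 = -1.5622
  y_2 = -1.9719 - 0.02*-23.6628 = -1.4986
Step 3: grad_x = 2*5*-1.5622 = -15.6224, grad_y = 2*6*-1.4986 = -17.9837
  x_3 = -1.5622 - 0.02*-15.6224 = -1.2498
  y_3 = -1.4986 - 0.02*-17.9837 = -1.139
f(-1.2498, -1.139) = 5*(-1.2498)^2 + 6*(-1.139)^2 = 15.5934


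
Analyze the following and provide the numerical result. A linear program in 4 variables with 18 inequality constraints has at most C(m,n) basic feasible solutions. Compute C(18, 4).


Each vertex corresponds to some choice of n active constraints out of m, so the number of vertices is at most C(m, n) = m! / (n!(m-n)!).
m = 18, n = 4
Numerator: 18 * 17 * 16 * 15
Denominator: 4! = 24
C(18, 4) = 3060


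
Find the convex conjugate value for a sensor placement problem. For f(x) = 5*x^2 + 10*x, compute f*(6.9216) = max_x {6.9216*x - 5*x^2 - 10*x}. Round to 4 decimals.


f*(y) = sup_x {y*x - a*x^2 - b*x} = sup_x {(y-b)*x - a*x^2}
FOC: (y - b) - 2a*x = 0 => x* = (y - b)/(2a)
x* = (6.9216 - 10)/(2*5) = -0.3078
f*(6.9216) = (y-b)^2/(4a) = (6.9216 - 10)^2/(4*5)
= 9.4765/20 = 0.4738


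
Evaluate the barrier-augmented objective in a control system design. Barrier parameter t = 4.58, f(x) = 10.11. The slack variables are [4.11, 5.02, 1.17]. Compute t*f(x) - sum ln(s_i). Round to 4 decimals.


Step 1: Compute log-barrier.
ln values: [1.4134, 1.6134, 0.157]
phi = -(1.4134 + 1.6134 + 0.157) = -3.1839
Step 2: Compute augmented objective.
t*f(x) = 4.58*10.11 = 46.3038
Total = 46.3038 - 3.1839 = 43.1199
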